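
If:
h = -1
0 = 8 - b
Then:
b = 8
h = -1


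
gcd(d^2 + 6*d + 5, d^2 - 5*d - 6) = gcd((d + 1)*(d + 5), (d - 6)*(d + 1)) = d + 1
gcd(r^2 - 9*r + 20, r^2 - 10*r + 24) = r - 4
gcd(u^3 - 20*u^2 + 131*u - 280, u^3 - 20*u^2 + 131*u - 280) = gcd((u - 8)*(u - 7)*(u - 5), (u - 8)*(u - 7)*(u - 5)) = u^3 - 20*u^2 + 131*u - 280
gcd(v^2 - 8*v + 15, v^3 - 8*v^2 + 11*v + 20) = v - 5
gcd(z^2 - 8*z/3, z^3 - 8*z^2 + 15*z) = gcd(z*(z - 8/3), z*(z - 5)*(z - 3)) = z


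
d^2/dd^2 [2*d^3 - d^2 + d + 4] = 12*d - 2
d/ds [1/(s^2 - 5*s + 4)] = (5 - 2*s)/(s^2 - 5*s + 4)^2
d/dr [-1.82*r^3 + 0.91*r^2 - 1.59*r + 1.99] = -5.46*r^2 + 1.82*r - 1.59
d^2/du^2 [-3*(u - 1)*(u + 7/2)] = -6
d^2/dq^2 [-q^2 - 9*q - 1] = -2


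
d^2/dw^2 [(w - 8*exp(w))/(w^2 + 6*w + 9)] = 2*(-4*w^2*exp(w) - 8*w*exp(w) + w - 12*exp(w) - 6)/(w^4 + 12*w^3 + 54*w^2 + 108*w + 81)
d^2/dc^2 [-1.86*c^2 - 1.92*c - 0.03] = -3.72000000000000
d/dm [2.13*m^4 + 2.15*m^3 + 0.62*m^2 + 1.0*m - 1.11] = 8.52*m^3 + 6.45*m^2 + 1.24*m + 1.0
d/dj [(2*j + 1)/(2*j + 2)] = 1/(2*(j + 1)^2)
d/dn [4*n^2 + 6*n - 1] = 8*n + 6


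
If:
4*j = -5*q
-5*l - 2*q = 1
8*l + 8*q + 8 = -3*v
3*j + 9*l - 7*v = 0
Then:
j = 985/231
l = 269/231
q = -788/231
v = 256/77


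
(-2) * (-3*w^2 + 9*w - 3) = 6*w^2 - 18*w + 6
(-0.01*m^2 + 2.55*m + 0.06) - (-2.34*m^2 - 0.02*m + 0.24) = 2.33*m^2 + 2.57*m - 0.18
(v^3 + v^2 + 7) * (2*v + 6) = 2*v^4 + 8*v^3 + 6*v^2 + 14*v + 42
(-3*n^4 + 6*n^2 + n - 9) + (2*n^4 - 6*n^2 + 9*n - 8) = -n^4 + 10*n - 17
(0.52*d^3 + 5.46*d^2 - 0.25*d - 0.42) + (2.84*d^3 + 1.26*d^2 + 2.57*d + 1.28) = 3.36*d^3 + 6.72*d^2 + 2.32*d + 0.86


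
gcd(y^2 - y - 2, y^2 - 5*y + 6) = y - 2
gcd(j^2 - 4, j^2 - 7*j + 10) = j - 2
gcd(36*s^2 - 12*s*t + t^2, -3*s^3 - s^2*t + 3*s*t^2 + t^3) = 1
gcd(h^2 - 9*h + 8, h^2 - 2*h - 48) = h - 8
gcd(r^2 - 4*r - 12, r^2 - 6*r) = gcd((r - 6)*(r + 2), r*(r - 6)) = r - 6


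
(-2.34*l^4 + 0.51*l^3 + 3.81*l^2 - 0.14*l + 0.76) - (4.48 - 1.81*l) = -2.34*l^4 + 0.51*l^3 + 3.81*l^2 + 1.67*l - 3.72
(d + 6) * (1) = d + 6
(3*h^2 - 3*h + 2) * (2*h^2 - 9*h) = 6*h^4 - 33*h^3 + 31*h^2 - 18*h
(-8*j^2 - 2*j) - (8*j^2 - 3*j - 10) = -16*j^2 + j + 10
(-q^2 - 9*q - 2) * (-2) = 2*q^2 + 18*q + 4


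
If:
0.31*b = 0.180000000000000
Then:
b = 0.58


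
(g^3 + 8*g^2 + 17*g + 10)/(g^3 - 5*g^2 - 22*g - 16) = (g + 5)/(g - 8)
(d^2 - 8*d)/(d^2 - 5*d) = (d - 8)/(d - 5)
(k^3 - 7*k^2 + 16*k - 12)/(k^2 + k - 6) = (k^2 - 5*k + 6)/(k + 3)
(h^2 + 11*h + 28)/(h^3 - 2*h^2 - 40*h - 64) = (h + 7)/(h^2 - 6*h - 16)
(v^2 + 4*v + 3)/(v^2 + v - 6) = (v + 1)/(v - 2)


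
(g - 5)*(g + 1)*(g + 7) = g^3 + 3*g^2 - 33*g - 35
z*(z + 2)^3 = z^4 + 6*z^3 + 12*z^2 + 8*z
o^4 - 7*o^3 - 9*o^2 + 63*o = o*(o - 7)*(o - 3)*(o + 3)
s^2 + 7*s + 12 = (s + 3)*(s + 4)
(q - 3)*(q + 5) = q^2 + 2*q - 15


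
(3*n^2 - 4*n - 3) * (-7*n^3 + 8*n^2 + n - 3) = -21*n^5 + 52*n^4 - 8*n^3 - 37*n^2 + 9*n + 9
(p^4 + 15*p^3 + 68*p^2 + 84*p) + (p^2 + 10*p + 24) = p^4 + 15*p^3 + 69*p^2 + 94*p + 24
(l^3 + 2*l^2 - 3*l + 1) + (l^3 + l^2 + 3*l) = 2*l^3 + 3*l^2 + 1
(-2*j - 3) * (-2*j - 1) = 4*j^2 + 8*j + 3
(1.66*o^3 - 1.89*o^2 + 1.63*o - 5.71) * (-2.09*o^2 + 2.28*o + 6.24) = -3.4694*o^5 + 7.7349*o^4 + 2.6425*o^3 + 3.8567*o^2 - 2.8476*o - 35.6304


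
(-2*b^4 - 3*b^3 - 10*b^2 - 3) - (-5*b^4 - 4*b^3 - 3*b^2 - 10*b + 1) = 3*b^4 + b^3 - 7*b^2 + 10*b - 4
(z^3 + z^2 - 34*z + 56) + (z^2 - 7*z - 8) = z^3 + 2*z^2 - 41*z + 48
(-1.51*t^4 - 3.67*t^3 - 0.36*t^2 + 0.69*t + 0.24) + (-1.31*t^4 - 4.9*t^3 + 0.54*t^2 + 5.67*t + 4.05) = -2.82*t^4 - 8.57*t^3 + 0.18*t^2 + 6.36*t + 4.29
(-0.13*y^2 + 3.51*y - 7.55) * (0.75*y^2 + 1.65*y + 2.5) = -0.0975*y^4 + 2.418*y^3 - 0.196000000000001*y^2 - 3.6825*y - 18.875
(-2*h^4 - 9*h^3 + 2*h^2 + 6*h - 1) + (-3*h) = -2*h^4 - 9*h^3 + 2*h^2 + 3*h - 1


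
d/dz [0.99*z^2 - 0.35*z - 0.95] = 1.98*z - 0.35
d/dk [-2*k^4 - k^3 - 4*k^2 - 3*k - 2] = -8*k^3 - 3*k^2 - 8*k - 3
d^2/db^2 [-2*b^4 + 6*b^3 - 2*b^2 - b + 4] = -24*b^2 + 36*b - 4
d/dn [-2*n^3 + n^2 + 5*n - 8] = -6*n^2 + 2*n + 5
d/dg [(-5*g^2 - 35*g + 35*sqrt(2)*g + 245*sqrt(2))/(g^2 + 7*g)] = -35*sqrt(2)/g^2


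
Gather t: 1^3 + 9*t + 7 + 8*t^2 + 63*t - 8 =8*t^2 + 72*t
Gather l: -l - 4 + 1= -l - 3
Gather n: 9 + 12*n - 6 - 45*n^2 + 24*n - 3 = -45*n^2 + 36*n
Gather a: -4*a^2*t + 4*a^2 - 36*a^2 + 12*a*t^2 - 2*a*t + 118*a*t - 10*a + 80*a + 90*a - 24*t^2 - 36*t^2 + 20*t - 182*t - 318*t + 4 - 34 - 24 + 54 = a^2*(-4*t - 32) + a*(12*t^2 + 116*t + 160) - 60*t^2 - 480*t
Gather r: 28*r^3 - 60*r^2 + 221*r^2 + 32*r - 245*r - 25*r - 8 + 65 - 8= 28*r^3 + 161*r^2 - 238*r + 49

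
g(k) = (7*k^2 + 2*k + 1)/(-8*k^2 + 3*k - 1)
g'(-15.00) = 0.00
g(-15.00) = -0.84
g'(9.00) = 0.01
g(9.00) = -0.94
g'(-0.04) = -3.91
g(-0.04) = -0.82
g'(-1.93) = 0.10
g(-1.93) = -0.63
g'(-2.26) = 0.08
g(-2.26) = -0.66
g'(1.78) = 0.26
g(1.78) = -1.27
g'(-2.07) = 0.09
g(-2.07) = -0.65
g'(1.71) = 0.29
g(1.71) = -1.29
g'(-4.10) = 0.03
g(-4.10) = -0.75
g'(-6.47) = 0.01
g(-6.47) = -0.79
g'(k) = (14*k + 2)/(-8*k^2 + 3*k - 1) + (16*k - 3)*(7*k^2 + 2*k + 1)/(-8*k^2 + 3*k - 1)^2 = (37*k^2 + 2*k - 5)/(64*k^4 - 48*k^3 + 25*k^2 - 6*k + 1)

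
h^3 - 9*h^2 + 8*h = h*(h - 8)*(h - 1)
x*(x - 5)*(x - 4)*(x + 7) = x^4 - 2*x^3 - 43*x^2 + 140*x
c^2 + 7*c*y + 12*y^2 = (c + 3*y)*(c + 4*y)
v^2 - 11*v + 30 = (v - 6)*(v - 5)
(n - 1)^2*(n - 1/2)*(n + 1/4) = n^4 - 9*n^3/4 + 11*n^2/8 - 1/8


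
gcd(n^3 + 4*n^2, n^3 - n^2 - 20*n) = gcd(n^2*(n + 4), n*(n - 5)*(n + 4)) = n^2 + 4*n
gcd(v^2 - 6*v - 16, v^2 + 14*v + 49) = 1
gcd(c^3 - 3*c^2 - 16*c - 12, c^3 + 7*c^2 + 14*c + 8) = c^2 + 3*c + 2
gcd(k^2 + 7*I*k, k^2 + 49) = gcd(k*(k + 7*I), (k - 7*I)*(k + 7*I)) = k + 7*I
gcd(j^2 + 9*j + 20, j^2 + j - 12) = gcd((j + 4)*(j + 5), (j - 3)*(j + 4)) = j + 4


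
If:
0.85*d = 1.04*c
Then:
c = 0.817307692307692*d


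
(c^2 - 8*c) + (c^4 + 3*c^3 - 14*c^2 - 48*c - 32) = c^4 + 3*c^3 - 13*c^2 - 56*c - 32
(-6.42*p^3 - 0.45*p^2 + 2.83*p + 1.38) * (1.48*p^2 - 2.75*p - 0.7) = -9.5016*p^5 + 16.989*p^4 + 9.9199*p^3 - 5.4251*p^2 - 5.776*p - 0.966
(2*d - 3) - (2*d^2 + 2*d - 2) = -2*d^2 - 1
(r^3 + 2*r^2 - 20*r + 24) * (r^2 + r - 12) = r^5 + 3*r^4 - 30*r^3 - 20*r^2 + 264*r - 288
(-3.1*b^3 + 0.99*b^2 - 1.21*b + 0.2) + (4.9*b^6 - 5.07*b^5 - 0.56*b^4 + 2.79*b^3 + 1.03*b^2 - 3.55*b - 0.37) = 4.9*b^6 - 5.07*b^5 - 0.56*b^4 - 0.31*b^3 + 2.02*b^2 - 4.76*b - 0.17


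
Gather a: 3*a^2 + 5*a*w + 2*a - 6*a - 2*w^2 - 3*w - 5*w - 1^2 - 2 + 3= 3*a^2 + a*(5*w - 4) - 2*w^2 - 8*w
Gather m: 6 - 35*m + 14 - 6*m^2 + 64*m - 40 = -6*m^2 + 29*m - 20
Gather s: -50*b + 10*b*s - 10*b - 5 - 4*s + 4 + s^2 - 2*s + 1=-60*b + s^2 + s*(10*b - 6)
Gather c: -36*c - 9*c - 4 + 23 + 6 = 25 - 45*c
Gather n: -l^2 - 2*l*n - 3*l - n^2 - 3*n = -l^2 - 3*l - n^2 + n*(-2*l - 3)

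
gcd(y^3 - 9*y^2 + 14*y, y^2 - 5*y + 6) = y - 2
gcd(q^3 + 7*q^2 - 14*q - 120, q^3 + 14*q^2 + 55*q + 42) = q + 6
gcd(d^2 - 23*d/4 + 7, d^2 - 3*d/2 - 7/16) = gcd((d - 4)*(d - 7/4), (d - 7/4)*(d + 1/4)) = d - 7/4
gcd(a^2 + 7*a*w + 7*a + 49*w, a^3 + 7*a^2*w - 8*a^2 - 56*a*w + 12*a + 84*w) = a + 7*w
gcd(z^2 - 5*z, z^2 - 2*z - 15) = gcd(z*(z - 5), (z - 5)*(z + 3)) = z - 5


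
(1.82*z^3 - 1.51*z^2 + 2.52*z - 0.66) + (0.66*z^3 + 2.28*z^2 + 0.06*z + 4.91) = 2.48*z^3 + 0.77*z^2 + 2.58*z + 4.25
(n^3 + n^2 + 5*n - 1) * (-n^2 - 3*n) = -n^5 - 4*n^4 - 8*n^3 - 14*n^2 + 3*n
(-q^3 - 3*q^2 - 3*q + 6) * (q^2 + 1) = -q^5 - 3*q^4 - 4*q^3 + 3*q^2 - 3*q + 6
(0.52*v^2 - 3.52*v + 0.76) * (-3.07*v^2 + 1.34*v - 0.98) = -1.5964*v^4 + 11.5032*v^3 - 7.5596*v^2 + 4.468*v - 0.7448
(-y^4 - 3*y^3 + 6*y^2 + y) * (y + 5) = -y^5 - 8*y^4 - 9*y^3 + 31*y^2 + 5*y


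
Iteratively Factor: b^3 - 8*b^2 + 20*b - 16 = (b - 2)*(b^2 - 6*b + 8) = (b - 2)^2*(b - 4)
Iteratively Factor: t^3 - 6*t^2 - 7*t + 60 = (t - 4)*(t^2 - 2*t - 15) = (t - 4)*(t + 3)*(t - 5)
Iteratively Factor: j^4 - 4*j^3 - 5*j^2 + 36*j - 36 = (j - 3)*(j^3 - j^2 - 8*j + 12) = (j - 3)*(j - 2)*(j^2 + j - 6) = (j - 3)*(j - 2)^2*(j + 3)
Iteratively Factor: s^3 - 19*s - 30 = (s - 5)*(s^2 + 5*s + 6) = (s - 5)*(s + 2)*(s + 3)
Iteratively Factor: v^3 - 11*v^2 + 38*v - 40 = (v - 2)*(v^2 - 9*v + 20) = (v - 4)*(v - 2)*(v - 5)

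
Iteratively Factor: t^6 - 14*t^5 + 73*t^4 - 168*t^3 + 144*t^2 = (t - 4)*(t^5 - 10*t^4 + 33*t^3 - 36*t^2) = t*(t - 4)*(t^4 - 10*t^3 + 33*t^2 - 36*t) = t*(t - 4)*(t - 3)*(t^3 - 7*t^2 + 12*t) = t*(t - 4)*(t - 3)^2*(t^2 - 4*t) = t*(t - 4)^2*(t - 3)^2*(t)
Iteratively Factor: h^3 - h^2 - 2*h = (h + 1)*(h^2 - 2*h) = (h - 2)*(h + 1)*(h)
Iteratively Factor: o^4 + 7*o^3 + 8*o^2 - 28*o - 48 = (o + 3)*(o^3 + 4*o^2 - 4*o - 16) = (o + 3)*(o + 4)*(o^2 - 4) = (o - 2)*(o + 3)*(o + 4)*(o + 2)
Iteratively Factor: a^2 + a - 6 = (a - 2)*(a + 3)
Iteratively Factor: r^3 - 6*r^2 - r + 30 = (r + 2)*(r^2 - 8*r + 15) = (r - 3)*(r + 2)*(r - 5)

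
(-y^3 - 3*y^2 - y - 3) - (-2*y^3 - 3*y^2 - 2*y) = y^3 + y - 3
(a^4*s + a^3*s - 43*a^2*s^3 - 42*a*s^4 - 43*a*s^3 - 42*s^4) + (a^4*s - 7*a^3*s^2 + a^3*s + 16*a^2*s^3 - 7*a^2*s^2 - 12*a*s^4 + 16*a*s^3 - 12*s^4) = 2*a^4*s - 7*a^3*s^2 + 2*a^3*s - 27*a^2*s^3 - 7*a^2*s^2 - 54*a*s^4 - 27*a*s^3 - 54*s^4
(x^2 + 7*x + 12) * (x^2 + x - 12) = x^4 + 8*x^3 + 7*x^2 - 72*x - 144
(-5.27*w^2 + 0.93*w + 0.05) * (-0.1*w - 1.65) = 0.527*w^3 + 8.6025*w^2 - 1.5395*w - 0.0825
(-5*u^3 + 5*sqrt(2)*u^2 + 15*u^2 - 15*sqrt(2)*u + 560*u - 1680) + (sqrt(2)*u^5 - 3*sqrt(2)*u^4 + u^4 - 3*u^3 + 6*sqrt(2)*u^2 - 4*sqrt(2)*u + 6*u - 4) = sqrt(2)*u^5 - 3*sqrt(2)*u^4 + u^4 - 8*u^3 + 15*u^2 + 11*sqrt(2)*u^2 - 19*sqrt(2)*u + 566*u - 1684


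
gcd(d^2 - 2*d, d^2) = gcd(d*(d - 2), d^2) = d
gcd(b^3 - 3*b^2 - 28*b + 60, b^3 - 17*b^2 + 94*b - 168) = b - 6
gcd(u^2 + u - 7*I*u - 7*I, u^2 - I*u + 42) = u - 7*I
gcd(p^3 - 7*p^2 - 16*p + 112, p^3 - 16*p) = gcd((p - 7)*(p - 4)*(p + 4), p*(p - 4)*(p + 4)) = p^2 - 16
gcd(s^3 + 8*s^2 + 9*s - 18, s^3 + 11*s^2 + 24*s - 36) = s^2 + 5*s - 6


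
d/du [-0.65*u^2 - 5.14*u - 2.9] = -1.3*u - 5.14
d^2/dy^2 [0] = 0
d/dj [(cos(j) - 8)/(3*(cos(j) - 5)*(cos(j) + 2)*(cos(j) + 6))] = (-93*cos(j) - 21*cos(2*j) + cos(3*j) + 547)*sin(j)/(6*(cos(j) - 5)^2*(cos(j) + 2)^2*(cos(j) + 6)^2)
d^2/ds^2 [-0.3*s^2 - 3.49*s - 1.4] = -0.600000000000000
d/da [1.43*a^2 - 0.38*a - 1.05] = 2.86*a - 0.38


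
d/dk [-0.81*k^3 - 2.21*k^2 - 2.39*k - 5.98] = -2.43*k^2 - 4.42*k - 2.39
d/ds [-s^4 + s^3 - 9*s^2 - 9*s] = -4*s^3 + 3*s^2 - 18*s - 9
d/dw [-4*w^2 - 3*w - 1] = -8*w - 3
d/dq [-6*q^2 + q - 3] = 1 - 12*q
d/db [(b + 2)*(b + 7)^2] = (b + 7)*(3*b + 11)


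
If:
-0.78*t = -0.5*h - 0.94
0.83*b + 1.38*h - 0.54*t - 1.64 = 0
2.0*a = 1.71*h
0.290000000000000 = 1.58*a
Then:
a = 0.18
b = 2.49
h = 0.21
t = 1.34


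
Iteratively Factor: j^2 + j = (j + 1)*(j)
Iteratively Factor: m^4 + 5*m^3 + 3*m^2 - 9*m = (m + 3)*(m^3 + 2*m^2 - 3*m) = m*(m + 3)*(m^2 + 2*m - 3) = m*(m - 1)*(m + 3)*(m + 3)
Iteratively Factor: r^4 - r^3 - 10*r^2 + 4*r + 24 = (r + 2)*(r^3 - 3*r^2 - 4*r + 12) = (r + 2)^2*(r^2 - 5*r + 6) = (r - 3)*(r + 2)^2*(r - 2)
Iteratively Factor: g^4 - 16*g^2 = (g - 4)*(g^3 + 4*g^2) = g*(g - 4)*(g^2 + 4*g) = g*(g - 4)*(g + 4)*(g)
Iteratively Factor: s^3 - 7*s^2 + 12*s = (s - 3)*(s^2 - 4*s) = (s - 4)*(s - 3)*(s)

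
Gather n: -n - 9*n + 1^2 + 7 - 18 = -10*n - 10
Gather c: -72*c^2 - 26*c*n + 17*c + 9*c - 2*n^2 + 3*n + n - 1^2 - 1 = -72*c^2 + c*(26 - 26*n) - 2*n^2 + 4*n - 2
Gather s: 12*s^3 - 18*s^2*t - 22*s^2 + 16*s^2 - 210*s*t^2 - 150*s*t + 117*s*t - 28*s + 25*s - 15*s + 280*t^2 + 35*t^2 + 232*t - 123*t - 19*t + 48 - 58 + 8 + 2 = 12*s^3 + s^2*(-18*t - 6) + s*(-210*t^2 - 33*t - 18) + 315*t^2 + 90*t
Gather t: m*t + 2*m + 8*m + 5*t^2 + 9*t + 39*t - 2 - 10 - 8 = 10*m + 5*t^2 + t*(m + 48) - 20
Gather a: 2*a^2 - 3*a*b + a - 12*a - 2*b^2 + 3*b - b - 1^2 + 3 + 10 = 2*a^2 + a*(-3*b - 11) - 2*b^2 + 2*b + 12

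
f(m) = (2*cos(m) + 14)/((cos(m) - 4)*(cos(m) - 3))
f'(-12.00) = -1.12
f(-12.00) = 2.31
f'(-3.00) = 0.05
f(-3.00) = 0.60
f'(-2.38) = 0.31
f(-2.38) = 0.71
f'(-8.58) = 0.36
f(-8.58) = 0.74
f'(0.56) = -1.12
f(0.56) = 2.31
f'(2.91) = -0.09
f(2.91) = 0.61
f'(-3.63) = -0.19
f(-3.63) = 0.65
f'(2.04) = -0.51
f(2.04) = 0.85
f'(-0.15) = 0.38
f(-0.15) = 2.64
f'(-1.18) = 1.14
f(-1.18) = 1.56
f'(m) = -2*sin(m)/((cos(m) - 4)*(cos(m) - 3)) + (2*cos(m) + 14)*sin(m)/((cos(m) - 4)*(cos(m) - 3)^2) + (2*cos(m) + 14)*sin(m)/((cos(m) - 4)^2*(cos(m) - 3))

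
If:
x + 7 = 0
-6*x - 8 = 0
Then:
No Solution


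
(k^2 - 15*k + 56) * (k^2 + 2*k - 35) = k^4 - 13*k^3 - 9*k^2 + 637*k - 1960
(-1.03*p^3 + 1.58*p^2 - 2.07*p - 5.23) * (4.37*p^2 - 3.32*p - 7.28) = -4.5011*p^5 + 10.3242*p^4 - 6.7931*p^3 - 27.4851*p^2 + 32.4332*p + 38.0744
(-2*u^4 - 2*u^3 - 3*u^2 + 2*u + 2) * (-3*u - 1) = 6*u^5 + 8*u^4 + 11*u^3 - 3*u^2 - 8*u - 2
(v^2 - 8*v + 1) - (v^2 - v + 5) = -7*v - 4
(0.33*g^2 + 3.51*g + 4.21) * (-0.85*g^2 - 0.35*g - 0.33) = -0.2805*g^4 - 3.099*g^3 - 4.9159*g^2 - 2.6318*g - 1.3893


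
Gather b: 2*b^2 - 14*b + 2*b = 2*b^2 - 12*b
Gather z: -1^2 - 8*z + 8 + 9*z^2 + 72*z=9*z^2 + 64*z + 7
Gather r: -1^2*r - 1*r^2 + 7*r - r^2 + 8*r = -2*r^2 + 14*r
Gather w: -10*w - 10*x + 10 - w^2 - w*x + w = -w^2 + w*(-x - 9) - 10*x + 10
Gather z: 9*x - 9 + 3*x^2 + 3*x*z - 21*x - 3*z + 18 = 3*x^2 - 12*x + z*(3*x - 3) + 9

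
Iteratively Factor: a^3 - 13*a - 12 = (a + 1)*(a^2 - a - 12) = (a + 1)*(a + 3)*(a - 4)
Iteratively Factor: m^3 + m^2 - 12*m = (m - 3)*(m^2 + 4*m) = (m - 3)*(m + 4)*(m)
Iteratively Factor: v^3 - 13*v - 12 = (v + 1)*(v^2 - v - 12) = (v - 4)*(v + 1)*(v + 3)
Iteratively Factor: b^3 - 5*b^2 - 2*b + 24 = (b - 3)*(b^2 - 2*b - 8) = (b - 4)*(b - 3)*(b + 2)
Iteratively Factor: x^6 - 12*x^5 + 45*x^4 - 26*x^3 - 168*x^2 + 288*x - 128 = (x - 4)*(x^5 - 8*x^4 + 13*x^3 + 26*x^2 - 64*x + 32) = (x - 4)*(x - 1)*(x^4 - 7*x^3 + 6*x^2 + 32*x - 32) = (x - 4)^2*(x - 1)*(x^3 - 3*x^2 - 6*x + 8) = (x - 4)^2*(x - 1)^2*(x^2 - 2*x - 8) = (x - 4)^3*(x - 1)^2*(x + 2)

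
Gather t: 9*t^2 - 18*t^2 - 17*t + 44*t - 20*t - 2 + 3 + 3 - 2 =-9*t^2 + 7*t + 2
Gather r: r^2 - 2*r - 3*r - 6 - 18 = r^2 - 5*r - 24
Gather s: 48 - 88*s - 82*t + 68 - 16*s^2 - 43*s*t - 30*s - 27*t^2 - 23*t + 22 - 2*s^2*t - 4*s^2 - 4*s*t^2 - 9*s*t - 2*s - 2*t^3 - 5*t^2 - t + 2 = s^2*(-2*t - 20) + s*(-4*t^2 - 52*t - 120) - 2*t^3 - 32*t^2 - 106*t + 140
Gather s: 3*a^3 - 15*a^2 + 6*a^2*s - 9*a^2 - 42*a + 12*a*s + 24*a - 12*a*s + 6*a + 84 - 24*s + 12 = 3*a^3 - 24*a^2 - 12*a + s*(6*a^2 - 24) + 96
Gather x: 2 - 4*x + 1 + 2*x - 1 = 2 - 2*x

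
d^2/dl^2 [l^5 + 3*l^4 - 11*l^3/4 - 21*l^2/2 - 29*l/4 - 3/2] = 20*l^3 + 36*l^2 - 33*l/2 - 21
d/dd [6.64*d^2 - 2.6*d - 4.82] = 13.28*d - 2.6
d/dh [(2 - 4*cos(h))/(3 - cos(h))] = 10*sin(h)/(cos(h) - 3)^2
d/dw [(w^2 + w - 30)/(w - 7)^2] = (53 - 15*w)/(w^3 - 21*w^2 + 147*w - 343)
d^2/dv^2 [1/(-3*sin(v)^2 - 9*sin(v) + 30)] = (4*sin(v)^4 + 9*sin(v)^3 + 43*sin(v)^2 + 12*sin(v) - 38)/(3*(sin(v)^2 + 3*sin(v) - 10)^3)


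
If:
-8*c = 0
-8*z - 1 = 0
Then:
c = 0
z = -1/8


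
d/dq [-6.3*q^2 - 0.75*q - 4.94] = -12.6*q - 0.75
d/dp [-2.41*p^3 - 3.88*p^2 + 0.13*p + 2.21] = -7.23*p^2 - 7.76*p + 0.13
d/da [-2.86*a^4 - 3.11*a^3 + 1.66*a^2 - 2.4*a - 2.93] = -11.44*a^3 - 9.33*a^2 + 3.32*a - 2.4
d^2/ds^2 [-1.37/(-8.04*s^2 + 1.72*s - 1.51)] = (-177.117984*s^2 + 37.890912*s + 1.37*(16.08*s - 1.72)*(32.16*s - 3.44) - 33.264696)/(8.04*s^2 - 1.72*s + 1.51)^3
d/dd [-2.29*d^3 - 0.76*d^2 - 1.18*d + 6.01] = -6.87*d^2 - 1.52*d - 1.18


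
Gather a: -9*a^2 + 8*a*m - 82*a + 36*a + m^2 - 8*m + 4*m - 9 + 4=-9*a^2 + a*(8*m - 46) + m^2 - 4*m - 5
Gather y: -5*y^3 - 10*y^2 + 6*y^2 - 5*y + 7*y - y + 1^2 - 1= -5*y^3 - 4*y^2 + y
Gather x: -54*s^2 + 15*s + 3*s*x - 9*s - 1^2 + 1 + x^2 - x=-54*s^2 + 6*s + x^2 + x*(3*s - 1)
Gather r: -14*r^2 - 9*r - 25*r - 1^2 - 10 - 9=-14*r^2 - 34*r - 20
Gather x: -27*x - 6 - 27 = -27*x - 33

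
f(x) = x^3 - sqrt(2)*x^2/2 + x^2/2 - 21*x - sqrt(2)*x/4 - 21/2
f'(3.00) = 4.40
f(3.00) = -49.42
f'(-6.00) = 89.13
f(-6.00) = -105.83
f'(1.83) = -12.06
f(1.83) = -44.14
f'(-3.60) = 19.02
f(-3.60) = 17.03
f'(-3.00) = 6.89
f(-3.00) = 24.70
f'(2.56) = -2.75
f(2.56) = -49.75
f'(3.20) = 8.04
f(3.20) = -48.18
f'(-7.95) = 171.55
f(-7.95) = -356.29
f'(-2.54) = -0.95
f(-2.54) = 26.01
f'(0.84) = -19.58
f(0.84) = -27.99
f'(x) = 3*x^2 - sqrt(2)*x + x - 21 - sqrt(2)/4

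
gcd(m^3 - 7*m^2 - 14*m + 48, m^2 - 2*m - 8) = 1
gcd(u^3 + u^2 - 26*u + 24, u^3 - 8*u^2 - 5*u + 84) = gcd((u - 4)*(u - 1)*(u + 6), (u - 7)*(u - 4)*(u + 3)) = u - 4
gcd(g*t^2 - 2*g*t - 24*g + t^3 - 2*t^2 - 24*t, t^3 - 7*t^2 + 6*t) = t - 6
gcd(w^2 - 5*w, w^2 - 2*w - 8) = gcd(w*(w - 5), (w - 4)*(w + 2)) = 1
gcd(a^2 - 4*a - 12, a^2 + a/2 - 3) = a + 2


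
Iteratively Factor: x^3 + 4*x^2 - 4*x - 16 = (x + 4)*(x^2 - 4) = (x - 2)*(x + 4)*(x + 2)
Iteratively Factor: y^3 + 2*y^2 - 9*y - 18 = (y - 3)*(y^2 + 5*y + 6) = (y - 3)*(y + 2)*(y + 3)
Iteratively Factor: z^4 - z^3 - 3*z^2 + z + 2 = (z - 1)*(z^3 - 3*z - 2) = (z - 1)*(z + 1)*(z^2 - z - 2) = (z - 2)*(z - 1)*(z + 1)*(z + 1)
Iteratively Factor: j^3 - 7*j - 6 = (j + 2)*(j^2 - 2*j - 3) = (j - 3)*(j + 2)*(j + 1)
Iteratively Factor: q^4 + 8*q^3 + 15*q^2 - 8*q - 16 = (q + 4)*(q^3 + 4*q^2 - q - 4) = (q + 4)^2*(q^2 - 1) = (q + 1)*(q + 4)^2*(q - 1)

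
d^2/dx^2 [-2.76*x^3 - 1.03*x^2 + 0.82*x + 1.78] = -16.56*x - 2.06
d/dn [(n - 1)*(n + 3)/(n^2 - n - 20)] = (-3*n^2 - 34*n - 43)/(n^4 - 2*n^3 - 39*n^2 + 40*n + 400)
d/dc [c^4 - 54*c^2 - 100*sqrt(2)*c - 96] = 4*c^3 - 108*c - 100*sqrt(2)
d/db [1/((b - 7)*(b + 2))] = (5 - 2*b)/(b^4 - 10*b^3 - 3*b^2 + 140*b + 196)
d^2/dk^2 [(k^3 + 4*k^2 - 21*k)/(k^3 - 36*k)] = 2*(4*k^3 + 45*k^2 + 432*k + 540)/(k^6 - 108*k^4 + 3888*k^2 - 46656)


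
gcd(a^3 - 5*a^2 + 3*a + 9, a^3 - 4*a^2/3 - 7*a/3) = a + 1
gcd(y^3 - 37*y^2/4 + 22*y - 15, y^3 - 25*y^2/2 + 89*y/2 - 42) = 1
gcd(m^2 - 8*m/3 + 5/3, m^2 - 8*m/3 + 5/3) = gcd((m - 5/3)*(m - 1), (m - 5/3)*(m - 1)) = m^2 - 8*m/3 + 5/3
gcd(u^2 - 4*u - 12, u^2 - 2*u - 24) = u - 6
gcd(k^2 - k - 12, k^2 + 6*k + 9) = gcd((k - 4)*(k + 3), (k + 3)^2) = k + 3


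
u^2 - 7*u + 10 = (u - 5)*(u - 2)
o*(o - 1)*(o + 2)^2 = o^4 + 3*o^3 - 4*o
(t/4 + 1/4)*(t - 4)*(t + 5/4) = t^3/4 - 7*t^2/16 - 31*t/16 - 5/4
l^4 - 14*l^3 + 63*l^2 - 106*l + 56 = (l - 7)*(l - 4)*(l - 2)*(l - 1)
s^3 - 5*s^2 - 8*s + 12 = (s - 6)*(s - 1)*(s + 2)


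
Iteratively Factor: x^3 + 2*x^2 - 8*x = (x - 2)*(x^2 + 4*x) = (x - 2)*(x + 4)*(x)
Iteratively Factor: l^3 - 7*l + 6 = (l - 1)*(l^2 + l - 6) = (l - 1)*(l + 3)*(l - 2)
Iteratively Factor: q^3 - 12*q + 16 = (q - 2)*(q^2 + 2*q - 8) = (q - 2)^2*(q + 4)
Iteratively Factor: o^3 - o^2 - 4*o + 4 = (o - 1)*(o^2 - 4) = (o - 2)*(o - 1)*(o + 2)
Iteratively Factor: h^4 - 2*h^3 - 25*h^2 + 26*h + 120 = (h + 4)*(h^3 - 6*h^2 - h + 30) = (h - 3)*(h + 4)*(h^2 - 3*h - 10) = (h - 3)*(h + 2)*(h + 4)*(h - 5)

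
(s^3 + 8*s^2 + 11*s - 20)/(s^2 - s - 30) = (s^2 + 3*s - 4)/(s - 6)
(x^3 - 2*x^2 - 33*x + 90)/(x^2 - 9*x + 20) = (x^2 + 3*x - 18)/(x - 4)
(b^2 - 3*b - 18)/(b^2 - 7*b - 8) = (-b^2 + 3*b + 18)/(-b^2 + 7*b + 8)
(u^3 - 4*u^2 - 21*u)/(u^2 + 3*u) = u - 7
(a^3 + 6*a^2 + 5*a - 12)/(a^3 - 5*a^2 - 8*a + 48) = (a^2 + 3*a - 4)/(a^2 - 8*a + 16)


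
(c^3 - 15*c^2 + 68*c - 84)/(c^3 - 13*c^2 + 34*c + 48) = (c^2 - 9*c + 14)/(c^2 - 7*c - 8)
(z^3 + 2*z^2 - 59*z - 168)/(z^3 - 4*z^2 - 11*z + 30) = (z^2 - z - 56)/(z^2 - 7*z + 10)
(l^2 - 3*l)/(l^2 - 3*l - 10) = l*(3 - l)/(-l^2 + 3*l + 10)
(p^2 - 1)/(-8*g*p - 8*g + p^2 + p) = (p - 1)/(-8*g + p)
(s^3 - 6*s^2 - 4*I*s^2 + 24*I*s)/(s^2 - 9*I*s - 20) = s*(s - 6)/(s - 5*I)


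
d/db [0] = 0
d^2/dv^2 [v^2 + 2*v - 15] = 2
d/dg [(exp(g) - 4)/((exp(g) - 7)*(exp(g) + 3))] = (-exp(2*g) + 8*exp(g) - 37)*exp(g)/(exp(4*g) - 8*exp(3*g) - 26*exp(2*g) + 168*exp(g) + 441)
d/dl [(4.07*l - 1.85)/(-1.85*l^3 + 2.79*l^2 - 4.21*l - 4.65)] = (15.059*l^3 - 21.6228*l^2 + 10.323*l - 26.714)/(3.4225*l^6 - 10.323*l^5 + 23.3611*l^4 - 6.2868*l^3 - 8.2229*l^2 + 39.153*l + 21.6225)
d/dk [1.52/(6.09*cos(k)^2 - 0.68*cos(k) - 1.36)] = (18.5136*cos(k) - 1.0336)*sin(k)/(-6.09*cos(k)^2 + 0.68*cos(k) + 1.36)^2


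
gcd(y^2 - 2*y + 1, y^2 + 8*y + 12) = 1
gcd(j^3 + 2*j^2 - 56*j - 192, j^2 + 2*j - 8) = j + 4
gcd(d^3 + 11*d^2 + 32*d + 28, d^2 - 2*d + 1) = 1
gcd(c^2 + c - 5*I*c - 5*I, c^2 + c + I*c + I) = c + 1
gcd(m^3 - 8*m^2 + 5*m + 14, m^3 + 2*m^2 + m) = m + 1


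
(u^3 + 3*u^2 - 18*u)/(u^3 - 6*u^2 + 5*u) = (u^2 + 3*u - 18)/(u^2 - 6*u + 5)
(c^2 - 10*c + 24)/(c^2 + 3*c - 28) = (c - 6)/(c + 7)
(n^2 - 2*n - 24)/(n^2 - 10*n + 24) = (n + 4)/(n - 4)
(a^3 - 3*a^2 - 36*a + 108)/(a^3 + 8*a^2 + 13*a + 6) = (a^2 - 9*a + 18)/(a^2 + 2*a + 1)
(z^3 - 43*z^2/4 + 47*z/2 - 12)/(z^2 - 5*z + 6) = (z^2 - 35*z/4 + 6)/(z - 3)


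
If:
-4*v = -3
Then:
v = 3/4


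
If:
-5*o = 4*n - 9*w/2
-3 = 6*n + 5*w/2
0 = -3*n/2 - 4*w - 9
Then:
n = 14/27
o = -353/135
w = -22/9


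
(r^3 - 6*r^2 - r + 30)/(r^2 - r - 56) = (-r^3 + 6*r^2 + r - 30)/(-r^2 + r + 56)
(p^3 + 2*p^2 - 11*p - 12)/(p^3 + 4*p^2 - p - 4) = (p - 3)/(p - 1)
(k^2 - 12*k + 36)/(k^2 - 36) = (k - 6)/(k + 6)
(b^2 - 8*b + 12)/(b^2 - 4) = (b - 6)/(b + 2)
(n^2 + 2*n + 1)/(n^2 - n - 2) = (n + 1)/(n - 2)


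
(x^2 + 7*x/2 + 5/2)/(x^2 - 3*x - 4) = (x + 5/2)/(x - 4)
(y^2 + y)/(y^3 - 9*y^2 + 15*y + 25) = y/(y^2 - 10*y + 25)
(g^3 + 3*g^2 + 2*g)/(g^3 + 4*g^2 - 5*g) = (g^2 + 3*g + 2)/(g^2 + 4*g - 5)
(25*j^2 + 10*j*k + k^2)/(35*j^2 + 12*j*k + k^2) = (5*j + k)/(7*j + k)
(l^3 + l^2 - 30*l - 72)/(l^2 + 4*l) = l - 3 - 18/l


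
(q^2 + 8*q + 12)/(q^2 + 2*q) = (q + 6)/q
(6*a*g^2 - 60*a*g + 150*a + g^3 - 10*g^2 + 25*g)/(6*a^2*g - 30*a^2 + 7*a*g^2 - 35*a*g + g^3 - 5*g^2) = (g - 5)/(a + g)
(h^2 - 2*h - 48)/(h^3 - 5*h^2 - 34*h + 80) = (h + 6)/(h^2 + 3*h - 10)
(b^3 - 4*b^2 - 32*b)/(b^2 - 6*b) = (b^2 - 4*b - 32)/(b - 6)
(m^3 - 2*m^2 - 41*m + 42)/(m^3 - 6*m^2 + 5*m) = (m^2 - m - 42)/(m*(m - 5))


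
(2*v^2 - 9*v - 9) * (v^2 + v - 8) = 2*v^4 - 7*v^3 - 34*v^2 + 63*v + 72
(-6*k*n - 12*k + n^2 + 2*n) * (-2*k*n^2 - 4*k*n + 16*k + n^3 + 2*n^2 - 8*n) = 12*k^2*n^3 + 48*k^2*n^2 - 48*k^2*n - 192*k^2 - 8*k*n^4 - 32*k*n^3 + 32*k*n^2 + 128*k*n + n^5 + 4*n^4 - 4*n^3 - 16*n^2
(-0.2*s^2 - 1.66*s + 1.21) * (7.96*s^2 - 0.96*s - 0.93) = -1.592*s^4 - 13.0216*s^3 + 11.4112*s^2 + 0.3822*s - 1.1253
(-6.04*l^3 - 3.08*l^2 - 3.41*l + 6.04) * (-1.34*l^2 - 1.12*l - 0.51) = 8.0936*l^5 + 10.892*l^4 + 11.0994*l^3 - 2.7036*l^2 - 5.0257*l - 3.0804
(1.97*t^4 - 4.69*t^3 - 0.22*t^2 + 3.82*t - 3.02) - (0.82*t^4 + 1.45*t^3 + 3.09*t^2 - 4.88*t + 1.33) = 1.15*t^4 - 6.14*t^3 - 3.31*t^2 + 8.7*t - 4.35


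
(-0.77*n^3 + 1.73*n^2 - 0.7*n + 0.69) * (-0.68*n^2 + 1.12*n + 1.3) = 0.5236*n^5 - 2.0388*n^4 + 1.4126*n^3 + 0.9958*n^2 - 0.1372*n + 0.897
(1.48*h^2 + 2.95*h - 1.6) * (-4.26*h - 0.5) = -6.3048*h^3 - 13.307*h^2 + 5.341*h + 0.8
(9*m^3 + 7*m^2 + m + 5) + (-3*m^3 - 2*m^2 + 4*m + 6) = 6*m^3 + 5*m^2 + 5*m + 11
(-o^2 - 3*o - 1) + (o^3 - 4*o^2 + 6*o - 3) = o^3 - 5*o^2 + 3*o - 4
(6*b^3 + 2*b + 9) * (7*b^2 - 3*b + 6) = 42*b^5 - 18*b^4 + 50*b^3 + 57*b^2 - 15*b + 54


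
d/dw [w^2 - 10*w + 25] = 2*w - 10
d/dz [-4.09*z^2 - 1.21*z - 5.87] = -8.18*z - 1.21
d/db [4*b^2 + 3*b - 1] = 8*b + 3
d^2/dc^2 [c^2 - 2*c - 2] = 2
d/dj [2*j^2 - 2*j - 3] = 4*j - 2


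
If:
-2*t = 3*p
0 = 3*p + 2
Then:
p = -2/3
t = 1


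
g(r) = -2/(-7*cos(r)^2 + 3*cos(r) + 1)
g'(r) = -2*(-14*sin(r)*cos(r) + 3*sin(r))/(-7*cos(r)^2 + 3*cos(r) + 1)^2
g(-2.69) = 0.27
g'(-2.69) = 0.25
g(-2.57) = 0.31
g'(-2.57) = 0.38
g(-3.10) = 0.22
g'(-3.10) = 0.02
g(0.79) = 5.61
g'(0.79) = 76.72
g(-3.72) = 0.31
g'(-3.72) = -0.39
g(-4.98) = -1.53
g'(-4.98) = 0.80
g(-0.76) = 3.97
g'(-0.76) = -38.89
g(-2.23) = 0.58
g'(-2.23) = 1.53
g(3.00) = 0.23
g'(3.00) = -0.06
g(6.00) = 0.78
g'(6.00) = -0.88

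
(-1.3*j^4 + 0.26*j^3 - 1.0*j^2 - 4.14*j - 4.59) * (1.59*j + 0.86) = -2.067*j^5 - 0.7046*j^4 - 1.3664*j^3 - 7.4426*j^2 - 10.8585*j - 3.9474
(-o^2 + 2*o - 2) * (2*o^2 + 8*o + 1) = -2*o^4 - 4*o^3 + 11*o^2 - 14*o - 2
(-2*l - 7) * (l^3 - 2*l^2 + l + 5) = -2*l^4 - 3*l^3 + 12*l^2 - 17*l - 35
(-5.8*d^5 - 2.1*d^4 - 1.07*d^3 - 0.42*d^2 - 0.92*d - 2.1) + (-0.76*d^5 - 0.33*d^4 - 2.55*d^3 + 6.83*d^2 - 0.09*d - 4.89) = -6.56*d^5 - 2.43*d^4 - 3.62*d^3 + 6.41*d^2 - 1.01*d - 6.99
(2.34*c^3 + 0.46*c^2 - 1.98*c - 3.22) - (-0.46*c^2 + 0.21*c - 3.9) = 2.34*c^3 + 0.92*c^2 - 2.19*c + 0.68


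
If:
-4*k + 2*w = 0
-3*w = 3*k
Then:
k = 0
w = 0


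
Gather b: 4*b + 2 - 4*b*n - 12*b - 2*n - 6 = b*(-4*n - 8) - 2*n - 4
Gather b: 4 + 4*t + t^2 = t^2 + 4*t + 4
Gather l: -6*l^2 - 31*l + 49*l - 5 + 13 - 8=-6*l^2 + 18*l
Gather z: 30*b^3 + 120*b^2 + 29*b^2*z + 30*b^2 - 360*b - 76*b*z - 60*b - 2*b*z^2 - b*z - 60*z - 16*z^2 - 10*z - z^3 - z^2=30*b^3 + 150*b^2 - 420*b - z^3 + z^2*(-2*b - 17) + z*(29*b^2 - 77*b - 70)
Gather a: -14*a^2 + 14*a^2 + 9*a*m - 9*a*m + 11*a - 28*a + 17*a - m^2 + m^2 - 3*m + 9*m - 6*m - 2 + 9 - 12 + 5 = 0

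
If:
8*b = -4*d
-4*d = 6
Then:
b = 3/4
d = -3/2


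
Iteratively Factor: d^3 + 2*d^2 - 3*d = (d)*(d^2 + 2*d - 3) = d*(d - 1)*(d + 3)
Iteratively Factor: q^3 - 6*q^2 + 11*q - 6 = (q - 1)*(q^2 - 5*q + 6) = (q - 2)*(q - 1)*(q - 3)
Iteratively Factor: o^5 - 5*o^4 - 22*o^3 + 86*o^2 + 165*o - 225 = (o + 3)*(o^4 - 8*o^3 + 2*o^2 + 80*o - 75) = (o - 1)*(o + 3)*(o^3 - 7*o^2 - 5*o + 75) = (o - 5)*(o - 1)*(o + 3)*(o^2 - 2*o - 15) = (o - 5)*(o - 1)*(o + 3)^2*(o - 5)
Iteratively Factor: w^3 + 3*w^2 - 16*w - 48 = (w + 4)*(w^2 - w - 12) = (w - 4)*(w + 4)*(w + 3)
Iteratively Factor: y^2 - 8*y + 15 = (y - 3)*(y - 5)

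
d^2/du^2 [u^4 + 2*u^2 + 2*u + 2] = 12*u^2 + 4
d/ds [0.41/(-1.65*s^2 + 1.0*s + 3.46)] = (1.353*s - 0.41)/(-1.65*s^2 + 1.0*s + 3.46)^2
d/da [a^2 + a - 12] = 2*a + 1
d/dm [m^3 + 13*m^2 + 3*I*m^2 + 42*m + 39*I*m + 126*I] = 3*m^2 + m*(26 + 6*I) + 42 + 39*I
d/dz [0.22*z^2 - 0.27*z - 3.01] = 0.44*z - 0.27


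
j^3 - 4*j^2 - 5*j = j*(j - 5)*(j + 1)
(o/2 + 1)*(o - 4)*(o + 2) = o^3/2 - 6*o - 8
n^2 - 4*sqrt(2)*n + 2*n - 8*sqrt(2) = (n + 2)*(n - 4*sqrt(2))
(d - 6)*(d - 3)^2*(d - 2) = d^4 - 14*d^3 + 69*d^2 - 144*d + 108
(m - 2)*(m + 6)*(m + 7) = m^3 + 11*m^2 + 16*m - 84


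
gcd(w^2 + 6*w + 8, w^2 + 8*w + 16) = w + 4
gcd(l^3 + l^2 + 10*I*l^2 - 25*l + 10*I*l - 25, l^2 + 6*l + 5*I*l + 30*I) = l + 5*I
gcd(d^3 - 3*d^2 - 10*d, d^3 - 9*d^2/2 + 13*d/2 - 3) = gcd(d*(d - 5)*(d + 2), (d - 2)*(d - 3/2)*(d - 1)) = 1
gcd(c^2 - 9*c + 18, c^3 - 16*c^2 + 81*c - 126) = c^2 - 9*c + 18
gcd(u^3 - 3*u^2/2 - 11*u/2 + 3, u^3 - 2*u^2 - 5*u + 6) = u^2 - u - 6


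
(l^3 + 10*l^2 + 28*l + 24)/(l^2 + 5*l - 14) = (l^3 + 10*l^2 + 28*l + 24)/(l^2 + 5*l - 14)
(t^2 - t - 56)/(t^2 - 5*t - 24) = (t + 7)/(t + 3)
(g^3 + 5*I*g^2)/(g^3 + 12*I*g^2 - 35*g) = g/(g + 7*I)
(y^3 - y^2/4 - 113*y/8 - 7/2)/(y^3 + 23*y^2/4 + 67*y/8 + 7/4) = (y - 4)/(y + 2)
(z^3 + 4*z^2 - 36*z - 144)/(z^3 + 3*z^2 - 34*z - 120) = (z + 6)/(z + 5)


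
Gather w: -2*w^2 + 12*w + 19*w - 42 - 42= -2*w^2 + 31*w - 84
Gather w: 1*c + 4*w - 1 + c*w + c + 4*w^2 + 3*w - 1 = 2*c + 4*w^2 + w*(c + 7) - 2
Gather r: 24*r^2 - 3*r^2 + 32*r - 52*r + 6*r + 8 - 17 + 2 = 21*r^2 - 14*r - 7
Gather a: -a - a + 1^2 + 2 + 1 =4 - 2*a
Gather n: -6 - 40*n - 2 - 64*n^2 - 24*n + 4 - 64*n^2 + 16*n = -128*n^2 - 48*n - 4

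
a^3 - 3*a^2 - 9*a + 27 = (a - 3)^2*(a + 3)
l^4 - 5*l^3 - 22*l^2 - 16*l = l*(l - 8)*(l + 1)*(l + 2)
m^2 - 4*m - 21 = (m - 7)*(m + 3)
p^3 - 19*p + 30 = (p - 3)*(p - 2)*(p + 5)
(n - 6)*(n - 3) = n^2 - 9*n + 18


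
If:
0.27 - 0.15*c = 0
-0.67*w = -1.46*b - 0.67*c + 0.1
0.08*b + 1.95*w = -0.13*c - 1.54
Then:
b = -1.15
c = 1.80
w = -0.86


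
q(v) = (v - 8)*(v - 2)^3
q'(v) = 3*(v - 8)*(v - 2)^2 + (v - 2)^3 = (v - 2)^2*(4*v - 26)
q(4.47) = -53.19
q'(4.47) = -49.54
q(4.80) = -70.25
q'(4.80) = -53.31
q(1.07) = 5.57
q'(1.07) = -18.79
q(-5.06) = 4595.76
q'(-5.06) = -2304.77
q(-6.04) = 7296.85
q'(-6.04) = -3242.42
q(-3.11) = 1482.44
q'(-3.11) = -1003.75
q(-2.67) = 1086.71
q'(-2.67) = -799.95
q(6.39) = -136.21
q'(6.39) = -8.48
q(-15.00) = 112999.00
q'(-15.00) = -24854.00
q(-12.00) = 54880.00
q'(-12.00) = -14504.00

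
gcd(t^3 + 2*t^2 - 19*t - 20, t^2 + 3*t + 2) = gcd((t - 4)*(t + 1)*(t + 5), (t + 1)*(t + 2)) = t + 1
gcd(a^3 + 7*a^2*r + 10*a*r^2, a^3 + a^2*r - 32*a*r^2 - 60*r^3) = a^2 + 7*a*r + 10*r^2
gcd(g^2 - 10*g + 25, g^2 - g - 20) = g - 5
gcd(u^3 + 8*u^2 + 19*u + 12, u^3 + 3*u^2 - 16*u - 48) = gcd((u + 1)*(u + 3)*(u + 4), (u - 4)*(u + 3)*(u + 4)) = u^2 + 7*u + 12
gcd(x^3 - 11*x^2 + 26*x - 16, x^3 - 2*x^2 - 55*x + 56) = x^2 - 9*x + 8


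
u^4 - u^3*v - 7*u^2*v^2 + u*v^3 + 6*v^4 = (u - 3*v)*(u - v)*(u + v)*(u + 2*v)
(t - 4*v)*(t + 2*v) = t^2 - 2*t*v - 8*v^2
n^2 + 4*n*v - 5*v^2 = (n - v)*(n + 5*v)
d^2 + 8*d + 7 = (d + 1)*(d + 7)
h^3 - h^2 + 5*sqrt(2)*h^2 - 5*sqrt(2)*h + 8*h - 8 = (h - 1)*(h + sqrt(2))*(h + 4*sqrt(2))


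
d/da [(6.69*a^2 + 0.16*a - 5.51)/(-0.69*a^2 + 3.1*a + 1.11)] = (20.8494*a^2 + 7.248*a + 17.2586)/(0.4761*a^4 - 4.278*a^3 + 8.0782*a^2 + 6.882*a + 1.2321)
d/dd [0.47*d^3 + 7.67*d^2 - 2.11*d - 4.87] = 1.41*d^2 + 15.34*d - 2.11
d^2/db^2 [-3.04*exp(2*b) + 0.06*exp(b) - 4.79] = (0.06 - 12.16*exp(b))*exp(b)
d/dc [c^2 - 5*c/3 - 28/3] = 2*c - 5/3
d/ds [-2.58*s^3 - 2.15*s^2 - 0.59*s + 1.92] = -7.74*s^2 - 4.3*s - 0.59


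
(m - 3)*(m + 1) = m^2 - 2*m - 3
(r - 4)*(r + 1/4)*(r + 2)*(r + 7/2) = r^4 + 7*r^3/4 - 117*r^2/8 - 127*r/4 - 7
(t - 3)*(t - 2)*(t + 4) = t^3 - t^2 - 14*t + 24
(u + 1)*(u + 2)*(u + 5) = u^3 + 8*u^2 + 17*u + 10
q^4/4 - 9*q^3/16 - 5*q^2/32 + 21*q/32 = q*(q/4 + 1/4)*(q - 7/4)*(q - 3/2)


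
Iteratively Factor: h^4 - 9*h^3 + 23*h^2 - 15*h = (h - 1)*(h^3 - 8*h^2 + 15*h) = (h - 5)*(h - 1)*(h^2 - 3*h) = (h - 5)*(h - 3)*(h - 1)*(h)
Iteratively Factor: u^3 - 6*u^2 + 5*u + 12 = (u - 3)*(u^2 - 3*u - 4) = (u - 4)*(u - 3)*(u + 1)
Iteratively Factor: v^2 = (v)*(v)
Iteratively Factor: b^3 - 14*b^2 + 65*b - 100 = (b - 5)*(b^2 - 9*b + 20) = (b - 5)^2*(b - 4)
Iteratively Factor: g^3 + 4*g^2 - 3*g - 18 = (g + 3)*(g^2 + g - 6) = (g + 3)^2*(g - 2)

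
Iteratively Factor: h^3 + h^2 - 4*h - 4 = (h + 2)*(h^2 - h - 2) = (h + 1)*(h + 2)*(h - 2)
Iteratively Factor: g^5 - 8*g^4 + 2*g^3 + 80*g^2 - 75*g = (g - 1)*(g^4 - 7*g^3 - 5*g^2 + 75*g) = g*(g - 1)*(g^3 - 7*g^2 - 5*g + 75) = g*(g - 5)*(g - 1)*(g^2 - 2*g - 15) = g*(g - 5)*(g - 1)*(g + 3)*(g - 5)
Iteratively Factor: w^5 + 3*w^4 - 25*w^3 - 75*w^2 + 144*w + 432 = (w - 4)*(w^4 + 7*w^3 + 3*w^2 - 63*w - 108) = (w - 4)*(w - 3)*(w^3 + 10*w^2 + 33*w + 36) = (w - 4)*(w - 3)*(w + 3)*(w^2 + 7*w + 12) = (w - 4)*(w - 3)*(w + 3)^2*(w + 4)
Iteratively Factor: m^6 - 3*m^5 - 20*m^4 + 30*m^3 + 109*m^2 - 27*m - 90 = (m + 2)*(m^5 - 5*m^4 - 10*m^3 + 50*m^2 + 9*m - 45) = (m - 3)*(m + 2)*(m^4 - 2*m^3 - 16*m^2 + 2*m + 15) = (m - 3)*(m + 1)*(m + 2)*(m^3 - 3*m^2 - 13*m + 15) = (m - 3)*(m - 1)*(m + 1)*(m + 2)*(m^2 - 2*m - 15) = (m - 5)*(m - 3)*(m - 1)*(m + 1)*(m + 2)*(m + 3)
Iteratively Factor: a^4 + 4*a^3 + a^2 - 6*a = (a + 2)*(a^3 + 2*a^2 - 3*a) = (a + 2)*(a + 3)*(a^2 - a) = (a - 1)*(a + 2)*(a + 3)*(a)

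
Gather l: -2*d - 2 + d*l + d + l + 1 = -d + l*(d + 1) - 1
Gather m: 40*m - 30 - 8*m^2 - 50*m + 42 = -8*m^2 - 10*m + 12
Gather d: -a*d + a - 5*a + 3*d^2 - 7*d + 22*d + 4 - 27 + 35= -4*a + 3*d^2 + d*(15 - a) + 12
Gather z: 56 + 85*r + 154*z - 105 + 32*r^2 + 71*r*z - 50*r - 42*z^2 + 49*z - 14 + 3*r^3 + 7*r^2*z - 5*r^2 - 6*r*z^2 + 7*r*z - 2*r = 3*r^3 + 27*r^2 + 33*r + z^2*(-6*r - 42) + z*(7*r^2 + 78*r + 203) - 63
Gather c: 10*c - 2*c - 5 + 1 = 8*c - 4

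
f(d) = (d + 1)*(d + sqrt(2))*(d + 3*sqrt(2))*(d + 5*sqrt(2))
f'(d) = (d + 1)*(d + sqrt(2))*(d + 3*sqrt(2)) + (d + 1)*(d + sqrt(2))*(d + 5*sqrt(2)) + (d + 1)*(d + 3*sqrt(2))*(d + 5*sqrt(2)) + (d + sqrt(2))*(d + 3*sqrt(2))*(d + 5*sqrt(2)) = 4*d^3 + 3*d^2 + 27*sqrt(2)*d^2 + 18*sqrt(2)*d + 92*d + 30*sqrt(2) + 46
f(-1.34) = -0.42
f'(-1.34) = -4.64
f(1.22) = 264.86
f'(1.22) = 300.28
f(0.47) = 98.43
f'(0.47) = 153.14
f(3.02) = 1306.39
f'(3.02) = 928.93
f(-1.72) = 2.97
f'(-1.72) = -12.11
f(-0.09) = 34.93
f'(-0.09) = 78.19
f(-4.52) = -7.74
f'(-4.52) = 29.55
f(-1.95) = 5.98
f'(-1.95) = -13.67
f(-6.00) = -43.16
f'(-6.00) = 2.31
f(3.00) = 1287.91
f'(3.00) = 919.45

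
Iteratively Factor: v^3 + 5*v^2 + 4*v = (v + 1)*(v^2 + 4*v) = v*(v + 1)*(v + 4)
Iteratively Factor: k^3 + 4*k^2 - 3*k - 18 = (k - 2)*(k^2 + 6*k + 9) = (k - 2)*(k + 3)*(k + 3)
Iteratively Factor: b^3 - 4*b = (b - 2)*(b^2 + 2*b) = b*(b - 2)*(b + 2)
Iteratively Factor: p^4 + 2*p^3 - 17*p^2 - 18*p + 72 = (p - 3)*(p^3 + 5*p^2 - 2*p - 24) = (p - 3)*(p + 4)*(p^2 + p - 6) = (p - 3)*(p + 3)*(p + 4)*(p - 2)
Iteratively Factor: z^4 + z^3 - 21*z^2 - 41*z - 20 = (z + 1)*(z^3 - 21*z - 20) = (z + 1)^2*(z^2 - z - 20) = (z - 5)*(z + 1)^2*(z + 4)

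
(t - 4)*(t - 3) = t^2 - 7*t + 12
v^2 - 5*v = v*(v - 5)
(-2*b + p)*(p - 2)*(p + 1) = -2*b*p^2 + 2*b*p + 4*b + p^3 - p^2 - 2*p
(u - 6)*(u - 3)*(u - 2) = u^3 - 11*u^2 + 36*u - 36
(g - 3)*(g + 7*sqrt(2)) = g^2 - 3*g + 7*sqrt(2)*g - 21*sqrt(2)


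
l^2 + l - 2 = (l - 1)*(l + 2)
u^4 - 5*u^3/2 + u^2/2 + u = u*(u - 2)*(u - 1)*(u + 1/2)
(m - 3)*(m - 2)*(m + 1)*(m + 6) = m^4 + 2*m^3 - 23*m^2 + 12*m + 36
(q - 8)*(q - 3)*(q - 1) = q^3 - 12*q^2 + 35*q - 24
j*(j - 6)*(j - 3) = j^3 - 9*j^2 + 18*j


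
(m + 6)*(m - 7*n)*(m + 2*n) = m^3 - 5*m^2*n + 6*m^2 - 14*m*n^2 - 30*m*n - 84*n^2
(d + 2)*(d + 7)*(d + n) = d^3 + d^2*n + 9*d^2 + 9*d*n + 14*d + 14*n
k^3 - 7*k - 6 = (k - 3)*(k + 1)*(k + 2)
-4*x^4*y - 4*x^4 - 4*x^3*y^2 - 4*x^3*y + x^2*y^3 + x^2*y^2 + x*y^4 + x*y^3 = (-2*x + y)*(x + y)*(2*x + y)*(x*y + x)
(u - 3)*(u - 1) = u^2 - 4*u + 3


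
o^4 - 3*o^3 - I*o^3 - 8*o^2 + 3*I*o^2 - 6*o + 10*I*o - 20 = (o - 5)*(o + 2)*(o - 2*I)*(o + I)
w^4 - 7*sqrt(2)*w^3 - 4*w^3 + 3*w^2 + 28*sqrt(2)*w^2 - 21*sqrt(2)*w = w*(w - 3)*(w - 1)*(w - 7*sqrt(2))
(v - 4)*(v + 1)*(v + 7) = v^3 + 4*v^2 - 25*v - 28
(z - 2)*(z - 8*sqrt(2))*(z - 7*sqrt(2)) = z^3 - 15*sqrt(2)*z^2 - 2*z^2 + 30*sqrt(2)*z + 112*z - 224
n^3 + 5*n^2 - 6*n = n*(n - 1)*(n + 6)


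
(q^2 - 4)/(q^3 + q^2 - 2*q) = (q - 2)/(q*(q - 1))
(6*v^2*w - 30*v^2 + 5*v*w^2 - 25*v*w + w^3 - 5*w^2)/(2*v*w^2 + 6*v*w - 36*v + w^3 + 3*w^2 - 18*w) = (3*v*w - 15*v + w^2 - 5*w)/(w^2 + 3*w - 18)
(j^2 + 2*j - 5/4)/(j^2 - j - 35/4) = (2*j - 1)/(2*j - 7)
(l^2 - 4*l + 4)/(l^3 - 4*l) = (l - 2)/(l*(l + 2))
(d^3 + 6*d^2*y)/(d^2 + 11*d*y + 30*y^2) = d^2/(d + 5*y)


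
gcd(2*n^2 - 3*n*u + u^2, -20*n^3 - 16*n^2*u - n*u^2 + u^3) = 1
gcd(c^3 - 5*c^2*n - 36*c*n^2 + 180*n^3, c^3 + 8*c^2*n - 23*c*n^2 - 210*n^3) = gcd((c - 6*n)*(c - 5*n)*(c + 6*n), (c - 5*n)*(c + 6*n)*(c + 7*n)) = c^2 + c*n - 30*n^2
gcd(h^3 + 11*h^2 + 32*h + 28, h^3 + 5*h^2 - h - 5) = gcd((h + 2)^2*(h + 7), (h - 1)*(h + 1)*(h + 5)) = 1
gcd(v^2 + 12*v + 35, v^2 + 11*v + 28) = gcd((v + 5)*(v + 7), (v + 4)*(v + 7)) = v + 7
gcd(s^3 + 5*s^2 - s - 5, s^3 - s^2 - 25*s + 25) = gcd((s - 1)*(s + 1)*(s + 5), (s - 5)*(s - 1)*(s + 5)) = s^2 + 4*s - 5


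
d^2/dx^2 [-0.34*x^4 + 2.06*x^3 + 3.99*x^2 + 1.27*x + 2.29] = -4.08*x^2 + 12.36*x + 7.98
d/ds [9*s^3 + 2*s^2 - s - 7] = 27*s^2 + 4*s - 1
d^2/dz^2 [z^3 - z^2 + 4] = 6*z - 2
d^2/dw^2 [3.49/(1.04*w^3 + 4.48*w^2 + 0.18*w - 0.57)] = (-(21.7776*w + 31.2704)*(1.04*w^3 + 4.48*w^2 + 0.18*w - 0.57) + 3.49*(3.12*w^2 + 8.96*w + 0.18)*(6.24*w^2 + 17.92*w + 0.36))/(1.04*w^3 + 4.48*w^2 + 0.18*w - 0.57)^3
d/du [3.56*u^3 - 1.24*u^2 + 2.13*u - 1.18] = 10.68*u^2 - 2.48*u + 2.13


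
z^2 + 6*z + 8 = (z + 2)*(z + 4)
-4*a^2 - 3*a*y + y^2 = (-4*a + y)*(a + y)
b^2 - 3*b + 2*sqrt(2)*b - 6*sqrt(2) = (b - 3)*(b + 2*sqrt(2))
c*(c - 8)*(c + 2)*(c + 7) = c^4 + c^3 - 58*c^2 - 112*c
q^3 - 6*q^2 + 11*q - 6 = (q - 3)*(q - 2)*(q - 1)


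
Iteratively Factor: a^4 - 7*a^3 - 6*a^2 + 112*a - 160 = (a - 2)*(a^3 - 5*a^2 - 16*a + 80) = (a - 2)*(a + 4)*(a^2 - 9*a + 20) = (a - 5)*(a - 2)*(a + 4)*(a - 4)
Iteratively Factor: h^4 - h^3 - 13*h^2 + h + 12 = (h - 1)*(h^3 - 13*h - 12) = (h - 1)*(h + 1)*(h^2 - h - 12) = (h - 4)*(h - 1)*(h + 1)*(h + 3)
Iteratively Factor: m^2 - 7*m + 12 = (m - 3)*(m - 4)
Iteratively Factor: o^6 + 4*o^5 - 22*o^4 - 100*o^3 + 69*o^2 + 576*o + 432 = (o + 1)*(o^5 + 3*o^4 - 25*o^3 - 75*o^2 + 144*o + 432) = (o - 4)*(o + 1)*(o^4 + 7*o^3 + 3*o^2 - 63*o - 108) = (o - 4)*(o + 1)*(o + 4)*(o^3 + 3*o^2 - 9*o - 27) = (o - 4)*(o + 1)*(o + 3)*(o + 4)*(o^2 - 9) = (o - 4)*(o + 1)*(o + 3)^2*(o + 4)*(o - 3)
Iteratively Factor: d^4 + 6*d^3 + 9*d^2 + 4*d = (d)*(d^3 + 6*d^2 + 9*d + 4) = d*(d + 1)*(d^2 + 5*d + 4) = d*(d + 1)^2*(d + 4)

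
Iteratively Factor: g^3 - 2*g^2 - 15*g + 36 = (g + 4)*(g^2 - 6*g + 9) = (g - 3)*(g + 4)*(g - 3)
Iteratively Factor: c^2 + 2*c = (c + 2)*(c)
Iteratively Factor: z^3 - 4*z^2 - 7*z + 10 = (z - 1)*(z^2 - 3*z - 10) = (z - 5)*(z - 1)*(z + 2)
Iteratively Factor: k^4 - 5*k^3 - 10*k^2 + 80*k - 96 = (k - 4)*(k^3 - k^2 - 14*k + 24) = (k - 4)*(k - 3)*(k^2 + 2*k - 8) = (k - 4)*(k - 3)*(k - 2)*(k + 4)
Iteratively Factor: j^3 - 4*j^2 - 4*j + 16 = (j - 2)*(j^2 - 2*j - 8) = (j - 4)*(j - 2)*(j + 2)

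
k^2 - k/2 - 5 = (k - 5/2)*(k + 2)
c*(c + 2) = c^2 + 2*c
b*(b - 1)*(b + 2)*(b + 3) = b^4 + 4*b^3 + b^2 - 6*b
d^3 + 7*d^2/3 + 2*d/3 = d*(d + 1/3)*(d + 2)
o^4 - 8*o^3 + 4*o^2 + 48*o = o*(o - 6)*(o - 4)*(o + 2)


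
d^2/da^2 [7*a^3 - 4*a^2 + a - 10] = 42*a - 8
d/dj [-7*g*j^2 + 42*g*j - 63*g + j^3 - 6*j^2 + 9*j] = -14*g*j + 42*g + 3*j^2 - 12*j + 9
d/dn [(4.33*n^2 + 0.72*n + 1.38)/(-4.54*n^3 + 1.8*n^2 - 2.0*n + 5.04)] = (19.6582*n^4 + 6.5376*n^3 + 8.8396*n^2 + 38.6784*n + 6.3888)/(20.6116*n^6 - 16.344*n^5 + 21.4*n^4 - 52.9632*n^3 + 22.144*n^2 - 20.16*n + 25.4016)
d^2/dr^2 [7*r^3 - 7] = 42*r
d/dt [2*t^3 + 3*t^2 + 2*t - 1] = 6*t^2 + 6*t + 2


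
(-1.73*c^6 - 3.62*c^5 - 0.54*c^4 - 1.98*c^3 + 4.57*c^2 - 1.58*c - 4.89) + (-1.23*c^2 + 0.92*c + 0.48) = -1.73*c^6 - 3.62*c^5 - 0.54*c^4 - 1.98*c^3 + 3.34*c^2 - 0.66*c - 4.41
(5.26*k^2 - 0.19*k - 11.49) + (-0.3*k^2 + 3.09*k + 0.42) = 4.96*k^2 + 2.9*k - 11.07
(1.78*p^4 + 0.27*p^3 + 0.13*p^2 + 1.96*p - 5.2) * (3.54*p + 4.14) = 6.3012*p^5 + 8.325*p^4 + 1.578*p^3 + 7.4766*p^2 - 10.2936*p - 21.528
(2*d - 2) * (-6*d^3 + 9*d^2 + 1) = -12*d^4 + 30*d^3 - 18*d^2 + 2*d - 2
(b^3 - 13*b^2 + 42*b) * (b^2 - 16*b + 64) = b^5 - 29*b^4 + 314*b^3 - 1504*b^2 + 2688*b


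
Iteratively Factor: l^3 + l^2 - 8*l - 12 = (l + 2)*(l^2 - l - 6) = (l - 3)*(l + 2)*(l + 2)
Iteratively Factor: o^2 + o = (o + 1)*(o)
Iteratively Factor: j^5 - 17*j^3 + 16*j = (j - 1)*(j^4 + j^3 - 16*j^2 - 16*j) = (j - 4)*(j - 1)*(j^3 + 5*j^2 + 4*j) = (j - 4)*(j - 1)*(j + 1)*(j^2 + 4*j) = (j - 4)*(j - 1)*(j + 1)*(j + 4)*(j)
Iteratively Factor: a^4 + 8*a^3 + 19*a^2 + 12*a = (a + 3)*(a^3 + 5*a^2 + 4*a) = a*(a + 3)*(a^2 + 5*a + 4) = a*(a + 3)*(a + 4)*(a + 1)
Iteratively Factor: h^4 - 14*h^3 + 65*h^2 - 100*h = (h - 5)*(h^3 - 9*h^2 + 20*h) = (h - 5)*(h - 4)*(h^2 - 5*h) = h*(h - 5)*(h - 4)*(h - 5)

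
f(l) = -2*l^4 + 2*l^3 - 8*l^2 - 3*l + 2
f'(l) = -8*l^3 + 6*l^2 - 16*l - 3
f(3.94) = -493.65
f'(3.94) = -462.20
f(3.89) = -470.96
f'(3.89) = -445.36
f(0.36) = -0.06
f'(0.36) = -8.36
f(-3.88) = -676.89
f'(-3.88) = 616.69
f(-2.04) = -76.79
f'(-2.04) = 122.53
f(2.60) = -116.12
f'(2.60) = -144.65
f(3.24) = -244.08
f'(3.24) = -263.95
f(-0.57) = 0.53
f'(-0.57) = 9.55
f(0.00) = 2.00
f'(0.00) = -3.00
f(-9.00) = -15199.00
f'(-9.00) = 6459.00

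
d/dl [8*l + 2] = 8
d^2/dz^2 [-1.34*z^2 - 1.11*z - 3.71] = -2.68000000000000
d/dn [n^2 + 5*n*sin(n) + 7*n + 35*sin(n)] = 5*n*cos(n) + 2*n + 5*sin(n) + 35*cos(n) + 7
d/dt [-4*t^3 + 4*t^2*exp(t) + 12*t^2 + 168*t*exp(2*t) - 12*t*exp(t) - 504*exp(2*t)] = 4*t^2*exp(t) - 12*t^2 + 336*t*exp(2*t) - 4*t*exp(t) + 24*t - 840*exp(2*t) - 12*exp(t)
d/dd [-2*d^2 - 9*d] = -4*d - 9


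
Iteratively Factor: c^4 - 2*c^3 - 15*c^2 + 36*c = (c + 4)*(c^3 - 6*c^2 + 9*c) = c*(c + 4)*(c^2 - 6*c + 9) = c*(c - 3)*(c + 4)*(c - 3)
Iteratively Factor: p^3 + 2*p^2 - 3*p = (p + 3)*(p^2 - p) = (p - 1)*(p + 3)*(p)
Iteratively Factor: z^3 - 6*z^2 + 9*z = (z - 3)*(z^2 - 3*z) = (z - 3)^2*(z)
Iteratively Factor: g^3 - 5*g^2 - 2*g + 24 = (g - 3)*(g^2 - 2*g - 8) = (g - 3)*(g + 2)*(g - 4)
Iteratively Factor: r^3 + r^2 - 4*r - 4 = (r - 2)*(r^2 + 3*r + 2) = (r - 2)*(r + 2)*(r + 1)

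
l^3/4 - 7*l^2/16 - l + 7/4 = (l/4 + 1/2)*(l - 2)*(l - 7/4)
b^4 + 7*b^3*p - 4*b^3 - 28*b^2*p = b^2*(b - 4)*(b + 7*p)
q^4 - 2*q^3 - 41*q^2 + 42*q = q*(q - 7)*(q - 1)*(q + 6)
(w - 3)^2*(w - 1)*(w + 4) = w^4 - 3*w^3 - 13*w^2 + 51*w - 36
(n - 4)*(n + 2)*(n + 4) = n^3 + 2*n^2 - 16*n - 32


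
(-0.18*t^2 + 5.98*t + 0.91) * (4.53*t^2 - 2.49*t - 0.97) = -0.8154*t^4 + 27.5376*t^3 - 10.5933*t^2 - 8.0665*t - 0.8827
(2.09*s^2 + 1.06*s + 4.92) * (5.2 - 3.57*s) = -7.4613*s^3 + 7.0838*s^2 - 12.0524*s + 25.584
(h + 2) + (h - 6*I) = 2*h + 2 - 6*I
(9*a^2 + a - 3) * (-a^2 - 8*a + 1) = -9*a^4 - 73*a^3 + 4*a^2 + 25*a - 3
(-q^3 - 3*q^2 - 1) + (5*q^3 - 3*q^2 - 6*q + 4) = 4*q^3 - 6*q^2 - 6*q + 3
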